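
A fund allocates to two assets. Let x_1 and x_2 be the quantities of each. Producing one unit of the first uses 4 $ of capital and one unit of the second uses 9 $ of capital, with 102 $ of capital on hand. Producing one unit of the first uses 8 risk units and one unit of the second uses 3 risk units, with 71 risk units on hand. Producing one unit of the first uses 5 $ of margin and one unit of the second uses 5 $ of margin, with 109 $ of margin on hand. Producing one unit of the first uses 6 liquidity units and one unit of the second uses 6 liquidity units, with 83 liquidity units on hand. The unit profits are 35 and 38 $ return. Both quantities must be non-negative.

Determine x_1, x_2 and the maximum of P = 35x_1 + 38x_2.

Extreme points and P = 35x_1 + 38x_2:
  (0, 0) → P = 0
  (0, 34/3) → P = 1292/3
  (71/8, 0) → P = 2485/8
  (9/2, 28/3) → P = 3073/6
  (59/10, 119/15) → P = 15239/30

The optimum lies where 4x_1 + 9x_2 = 102 and 6x_1 + 6x_2 = 83.
Solving simultaneously gives x_1 = 9/2, x_2 = 28/3.

x_1 = 9/2, x_2 = 28/3, maximum P = 3073/6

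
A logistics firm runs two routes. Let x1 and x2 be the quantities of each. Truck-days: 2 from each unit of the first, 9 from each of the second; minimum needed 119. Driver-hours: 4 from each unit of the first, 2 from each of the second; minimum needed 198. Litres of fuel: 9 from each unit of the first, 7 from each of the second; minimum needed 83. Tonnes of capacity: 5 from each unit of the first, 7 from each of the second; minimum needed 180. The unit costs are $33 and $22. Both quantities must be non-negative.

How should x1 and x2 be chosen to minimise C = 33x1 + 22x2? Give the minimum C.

x1 = 193/4, x2 = 5/2, minimum C = 6589/4

The feasible region is unbounded (it extends along (0, 1), (1, 0)), but C strictly increases along every unbounded feasible direction, so there is no improving ray and the minimum is attained at a vertex.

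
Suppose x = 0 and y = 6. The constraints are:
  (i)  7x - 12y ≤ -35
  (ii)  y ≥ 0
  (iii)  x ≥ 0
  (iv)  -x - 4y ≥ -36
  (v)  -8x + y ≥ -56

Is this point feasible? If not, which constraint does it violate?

(i): -72 ≤ -35 ✓
(ii): 6 ≥ 0 ✓
(iii): 0 ≥ 0 ✓
(iv): -24 ≥ -36 ✓
(v): 6 ≥ -56 ✓

feasible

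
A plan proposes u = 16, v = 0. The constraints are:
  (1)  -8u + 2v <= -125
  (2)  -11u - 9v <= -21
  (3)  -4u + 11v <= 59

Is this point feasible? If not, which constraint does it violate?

feasible

(1): -128 ≤ -125 ✓
(2): -176 ≤ -21 ✓
(3): -64 ≤ 59 ✓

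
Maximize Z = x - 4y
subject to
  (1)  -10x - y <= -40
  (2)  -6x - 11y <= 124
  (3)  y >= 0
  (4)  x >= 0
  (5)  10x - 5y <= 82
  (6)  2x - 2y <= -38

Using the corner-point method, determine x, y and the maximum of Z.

The feasible region is unbounded (it extends along (0, 1), (1, 2)), but Z strictly decreases along every unbounded feasible direction, so there is no improving ray and the maximum is attained at a vertex.

At the optimal vertex, -10x - y = -40 and 2x - 2y = -38.
Solving simultaneously gives x = 21/11, y = 230/11.

x = 21/11, y = 230/11, maximum Z = -899/11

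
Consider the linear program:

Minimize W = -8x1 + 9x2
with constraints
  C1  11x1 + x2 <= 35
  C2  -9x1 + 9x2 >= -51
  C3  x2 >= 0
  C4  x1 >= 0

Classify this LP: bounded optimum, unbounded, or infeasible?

Feasible corners and W = -8x1 + 9x2:
  (35/11, 0) → W = -280/11
  (0, 35) → W = 315
  (0, 0) → W = 0
The feasible region has finitely many vertices and no improving ray; the minimum is -280/11 at (35/11, 0).

bounded optimum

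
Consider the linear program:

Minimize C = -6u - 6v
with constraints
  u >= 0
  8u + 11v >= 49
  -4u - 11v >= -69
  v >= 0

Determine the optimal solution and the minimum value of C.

u = 69/4, v = 0, minimum C = -207/2

Feasible corners and C = -6u - 6v:
  (0, 49/11) → C = -294/11
  (0, 69/11) → C = -414/11
  (49/8, 0) → C = -147/4
  (69/4, 0) → C = -207/2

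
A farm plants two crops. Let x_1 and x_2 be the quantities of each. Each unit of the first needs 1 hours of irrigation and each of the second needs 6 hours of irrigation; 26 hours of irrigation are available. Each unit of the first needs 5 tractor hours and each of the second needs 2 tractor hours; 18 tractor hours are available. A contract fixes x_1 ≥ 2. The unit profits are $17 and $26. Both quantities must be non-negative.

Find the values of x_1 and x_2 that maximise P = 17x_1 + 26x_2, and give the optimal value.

Feasible corners and P = 17x_1 + 26x_2:
  (18/5, 0) → P = 306/5
  (2, 0) → P = 34
  (2, 4) → P = 138

The binding constraints are x_1 + 6x_2 = 26 and 5x_1 + 2x_2 = 18.
Solving simultaneously gives x_1 = 2, x_2 = 4.

x_1 = 2, x_2 = 4, maximum P = 138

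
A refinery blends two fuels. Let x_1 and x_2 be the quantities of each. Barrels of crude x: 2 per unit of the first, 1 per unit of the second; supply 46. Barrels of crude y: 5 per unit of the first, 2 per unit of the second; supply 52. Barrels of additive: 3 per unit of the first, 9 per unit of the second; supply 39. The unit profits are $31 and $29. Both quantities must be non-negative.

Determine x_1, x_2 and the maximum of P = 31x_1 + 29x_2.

x_1 = 10, x_2 = 1, maximum P = 339

Feasible corners and P = 31x_1 + 29x_2:
  (0, 0) → P = 0
  (0, 13/3) → P = 377/3
  (52/5, 0) → P = 1612/5
  (10, 1) → P = 339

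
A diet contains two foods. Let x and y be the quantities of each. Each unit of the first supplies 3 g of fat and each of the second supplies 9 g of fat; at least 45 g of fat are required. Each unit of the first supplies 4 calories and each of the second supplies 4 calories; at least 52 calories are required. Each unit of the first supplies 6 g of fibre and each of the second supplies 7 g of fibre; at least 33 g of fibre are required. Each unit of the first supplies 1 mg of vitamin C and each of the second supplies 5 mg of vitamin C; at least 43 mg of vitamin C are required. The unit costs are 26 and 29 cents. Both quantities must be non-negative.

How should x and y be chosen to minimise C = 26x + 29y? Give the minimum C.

x = 11/2, y = 15/2, minimum C = 721/2

Corner points and C = 26x + 29y:
  (0, 13) → C = 377
  (43, 0) → C = 1118
  (11/2, 15/2) → C = 721/2
The feasible region is unbounded (it extends along (0, 1), (1, 0)), but C strictly increases along every unbounded feasible direction, so there is no improving ray and the minimum is attained at a vertex.

The optimum lies where 4x + 4y = 52 and x + 5y = 43.
Solving simultaneously gives x = 11/2, y = 15/2.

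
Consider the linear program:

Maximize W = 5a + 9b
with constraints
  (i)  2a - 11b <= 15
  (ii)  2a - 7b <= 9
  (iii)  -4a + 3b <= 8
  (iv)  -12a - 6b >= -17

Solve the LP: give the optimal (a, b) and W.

a = 1/20, b = 41/15, maximum W = 497/20

Extreme points and W = 5a + 9b:
  (-3/4, -3/2) → W = -69/4
  (-7/2, -2) → W = -71/2
  (173/96, -37/48) → W = 199/96
  (1/20, 41/15) → W = 497/20

The binding constraints are -4a + 3b = 8 and -12a - 6b = -17.
Solving simultaneously gives a = 1/20, b = 41/15.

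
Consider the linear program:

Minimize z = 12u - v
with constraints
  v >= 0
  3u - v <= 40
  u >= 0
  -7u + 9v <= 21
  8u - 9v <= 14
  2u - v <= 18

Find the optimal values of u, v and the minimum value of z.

u = 0, v = 7/3, minimum z = -7/3

Feasible corners and z = 12u - v:
  (0, 0) → z = 0
  (7/4, 0) → z = 21
  (0, 7/3) → z = -7/3
  (183/11, 168/11) → z = 2028/11
  (74/5, 58/5) → z = 166

At the optimal vertex, u = 0 and -7u + 9v = 21.
Solving simultaneously gives u = 0, v = 7/3.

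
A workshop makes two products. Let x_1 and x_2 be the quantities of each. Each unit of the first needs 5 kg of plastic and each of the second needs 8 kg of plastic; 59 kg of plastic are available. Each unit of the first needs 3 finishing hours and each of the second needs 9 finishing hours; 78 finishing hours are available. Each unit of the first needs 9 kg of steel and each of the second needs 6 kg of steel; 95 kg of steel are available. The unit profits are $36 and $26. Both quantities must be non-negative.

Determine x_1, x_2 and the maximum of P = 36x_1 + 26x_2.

x_1 = 29/3, x_2 = 4/3, maximum P = 1148/3

Vertices and P = 36x_1 + 26x_2:
  (0, 0) → P = 0
  (0, 59/8) → P = 767/4
  (95/9, 0) → P = 380
  (29/3, 4/3) → P = 1148/3

The binding constraints are 5x_1 + 8x_2 = 59 and 9x_1 + 6x_2 = 95.
Solving simultaneously gives x_1 = 29/3, x_2 = 4/3.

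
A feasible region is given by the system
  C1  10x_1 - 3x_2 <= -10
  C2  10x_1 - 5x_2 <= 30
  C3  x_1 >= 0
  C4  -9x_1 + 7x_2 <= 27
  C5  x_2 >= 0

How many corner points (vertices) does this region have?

Intersecting each pair of boundary lines and keeping only the points that satisfy every inequality leaves:
  (0, 10/3)
  (11/43, 180/43)
  (0, 27/7)

3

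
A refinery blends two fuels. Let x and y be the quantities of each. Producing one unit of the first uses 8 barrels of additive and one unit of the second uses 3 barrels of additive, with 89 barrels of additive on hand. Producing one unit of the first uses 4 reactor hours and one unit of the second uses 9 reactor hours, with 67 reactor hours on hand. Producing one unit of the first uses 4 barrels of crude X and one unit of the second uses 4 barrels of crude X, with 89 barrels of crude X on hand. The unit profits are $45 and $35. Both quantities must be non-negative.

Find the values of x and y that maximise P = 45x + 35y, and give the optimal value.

x = 10, y = 3, maximum P = 555

The binding constraints are 8x + 3y = 89 and 4x + 9y = 67.
Solving simultaneously gives x = 10, y = 3.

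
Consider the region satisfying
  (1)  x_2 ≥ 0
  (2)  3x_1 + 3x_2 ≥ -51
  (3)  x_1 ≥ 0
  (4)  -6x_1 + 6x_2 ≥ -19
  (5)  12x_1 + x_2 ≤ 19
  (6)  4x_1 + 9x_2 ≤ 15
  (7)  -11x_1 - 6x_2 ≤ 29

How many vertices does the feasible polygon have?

4

Of the 21 pairwise boundary intersections, those satisfying every inequality are:
  (0, 0)
  (19/12, 0)
  (0, 5/3)
  (3/2, 1)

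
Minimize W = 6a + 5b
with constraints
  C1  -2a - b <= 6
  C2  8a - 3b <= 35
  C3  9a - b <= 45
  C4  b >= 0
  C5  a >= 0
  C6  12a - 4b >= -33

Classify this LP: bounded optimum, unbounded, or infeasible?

Extreme points and W = 6a + 5b:
  (100/19, 45/19) → W = 825/19
  (35/8, 0) → W = 105/4
  (71/8, 279/8) → W = 1821/8
  (0, 0) → W = 0
  (0, 33/4) → W = 165/4
The feasible region has finitely many vertices and no improving ray; the minimum is 0 at (0, 0).

bounded optimum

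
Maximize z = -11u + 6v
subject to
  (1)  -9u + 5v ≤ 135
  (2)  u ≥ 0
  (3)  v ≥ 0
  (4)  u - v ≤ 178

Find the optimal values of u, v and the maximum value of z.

Extreme points and z = -11u + 6v:
  (0, 27) → z = 162
  (0, 0) → z = 0
  (178, 0) → z = -1958
The feasible region is unbounded (it extends along (1, 1), (5, 9)), but z strictly decreases along every unbounded feasible direction, so there is no improving ray and the maximum is attained at a vertex.

The binding constraints are -9u + 5v = 135 and u = 0.
Solving simultaneously gives u = 0, v = 27.

u = 0, v = 27, maximum z = 162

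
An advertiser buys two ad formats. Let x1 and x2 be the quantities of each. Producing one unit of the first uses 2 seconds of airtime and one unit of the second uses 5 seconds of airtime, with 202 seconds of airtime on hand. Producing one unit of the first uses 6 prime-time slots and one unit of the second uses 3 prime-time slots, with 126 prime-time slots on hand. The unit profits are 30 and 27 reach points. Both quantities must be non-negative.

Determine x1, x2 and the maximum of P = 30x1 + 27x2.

x1 = 1, x2 = 40, maximum P = 1110

Feasible corners and P = 30x1 + 27x2:
  (0, 0) → P = 0
  (0, 202/5) → P = 5454/5
  (21, 0) → P = 630
  (1, 40) → P = 1110

The binding constraints are 2x1 + 5x2 = 202 and 6x1 + 3x2 = 126.
Solving simultaneously gives x1 = 1, x2 = 40.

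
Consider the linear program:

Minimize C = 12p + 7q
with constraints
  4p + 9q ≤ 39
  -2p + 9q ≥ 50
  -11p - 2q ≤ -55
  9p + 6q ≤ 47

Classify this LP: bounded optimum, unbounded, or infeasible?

infeasible

The boundaries 4p + 9q = 39 and -2p + 9q = 50 meet at (-11/6, 139/27), but that point violates -11p - 2q ≤ -55. Every candidate vertex is excluded by some other constraint, so the feasible region is empty.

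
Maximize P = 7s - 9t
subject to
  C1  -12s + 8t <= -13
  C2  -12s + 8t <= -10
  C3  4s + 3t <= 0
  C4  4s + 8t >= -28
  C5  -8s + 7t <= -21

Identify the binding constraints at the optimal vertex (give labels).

Extreme points and P = 7s - 9t:
  (21/5, -28/5) → P = 399/5
  (63/52, -21/13) → P = 1197/52
  (-7/23, -77/23) → P = 28

The maximum is at (21/5, -28/5). Substituting into each constraint, equality holds for C3 and C4; the remaining constraints have slack.

C3 and C4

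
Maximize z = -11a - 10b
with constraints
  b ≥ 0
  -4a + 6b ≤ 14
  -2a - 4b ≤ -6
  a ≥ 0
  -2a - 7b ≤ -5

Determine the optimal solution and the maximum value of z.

Vertices and z = -11a - 10b:
  (3, 0) → z = -33
  (0, 7/3) → z = -70/3
  (0, 3/2) → z = -15
The feasible region is unbounded (it extends along (3, 2), (1, 0)), but z strictly decreases along every unbounded feasible direction, so there is no improving ray and the maximum is attained at a vertex.

At the optimal vertex, -2a - 4b = -6 and a = 0.
Solving simultaneously gives a = 0, b = 3/2.

a = 0, b = 3/2, maximum z = -15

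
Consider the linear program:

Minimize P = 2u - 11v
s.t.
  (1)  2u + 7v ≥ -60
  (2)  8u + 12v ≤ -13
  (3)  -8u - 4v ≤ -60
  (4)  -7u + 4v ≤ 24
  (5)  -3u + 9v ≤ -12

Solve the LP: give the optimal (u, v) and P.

u = 193/16, v = -73/8, minimum P = 249/2

Extreme points and P = 2u - 11v:
  (629/32, -227/16) → P = 1563/8
  (55/4, -25/2) → P = 165
  (193/16, -73/8) → P = 249/2

The binding constraints are 8u + 12v = -13 and -8u - 4v = -60.
Solving simultaneously gives u = 193/16, v = -73/8.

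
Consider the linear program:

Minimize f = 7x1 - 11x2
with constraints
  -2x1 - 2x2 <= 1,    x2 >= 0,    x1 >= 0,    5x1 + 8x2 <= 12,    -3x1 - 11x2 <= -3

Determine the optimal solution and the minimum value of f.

x1 = 0, x2 = 3/2, minimum f = -33/2

Vertices and f = 7x1 - 11x2:
  (12/5, 0) → f = 84/5
  (1, 0) → f = 7
  (0, 3/2) → f = -33/2
  (0, 3/11) → f = -3

The binding constraints are x1 = 0 and 5x1 + 8x2 = 12.
Solving simultaneously gives x1 = 0, x2 = 3/2.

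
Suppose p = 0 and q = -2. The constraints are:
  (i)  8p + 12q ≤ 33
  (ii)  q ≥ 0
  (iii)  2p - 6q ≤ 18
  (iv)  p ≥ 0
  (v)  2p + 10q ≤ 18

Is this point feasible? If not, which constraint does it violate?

Constraint (ii): q = -2, which is not ≥ 0. All other constraints are satisfied.

not feasible — violates (ii)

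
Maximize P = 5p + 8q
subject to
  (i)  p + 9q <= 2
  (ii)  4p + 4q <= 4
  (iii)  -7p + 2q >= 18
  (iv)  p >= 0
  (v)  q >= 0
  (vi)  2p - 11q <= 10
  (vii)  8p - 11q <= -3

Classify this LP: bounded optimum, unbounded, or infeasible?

infeasible

The boundaries p + 9q = 2 and -7p + 2q = 18 meet at (-158/65, 32/65), but that point violates p ≥ 0. Every candidate vertex is excluded by some other constraint, so the feasible region is empty.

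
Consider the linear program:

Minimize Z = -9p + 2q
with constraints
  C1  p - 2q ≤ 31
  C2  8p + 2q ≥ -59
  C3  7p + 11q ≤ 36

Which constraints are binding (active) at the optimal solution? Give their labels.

C1 and C3

Corner points and Z = -9p + 2q:
  (-28/9, -307/18) → Z = -55/9
  (413/25, -181/25) → Z = -4079/25
  (-721/74, 701/74) → Z = 7891/74

The minimum is at (413/25, -181/25). Substituting into each constraint, equality holds for C1 and C3; the remaining constraints have slack.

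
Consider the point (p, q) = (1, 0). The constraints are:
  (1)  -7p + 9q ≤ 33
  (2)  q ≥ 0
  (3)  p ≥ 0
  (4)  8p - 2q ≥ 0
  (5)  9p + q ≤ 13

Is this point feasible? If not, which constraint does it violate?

feasible

(1): -7 ≤ 33 ✓
(2): 0 ≥ 0 ✓
(3): 1 ≥ 0 ✓
(4): 8 ≥ 0 ✓
(5): 9 ≤ 13 ✓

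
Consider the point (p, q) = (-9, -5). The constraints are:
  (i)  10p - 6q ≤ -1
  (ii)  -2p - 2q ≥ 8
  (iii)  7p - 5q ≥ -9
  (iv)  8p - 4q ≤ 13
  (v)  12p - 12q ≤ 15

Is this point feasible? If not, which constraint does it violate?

not feasible — violates (iii)

Constraint (iii): 7p - 5q = -38, which is not ≥ -9. All other constraints are satisfied.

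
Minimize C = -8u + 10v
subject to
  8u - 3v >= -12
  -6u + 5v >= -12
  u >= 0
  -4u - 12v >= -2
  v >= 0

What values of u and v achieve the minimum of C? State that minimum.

u = 1/2, v = 0, minimum C = -4

Feasible corners and C = -8u + 10v:
  (0, 1/6) → C = 5/3
  (0, 0) → C = 0
  (1/2, 0) → C = -4

At the optimal vertex, -4u - 12v = -2 and v = 0.
Solving simultaneously gives u = 1/2, v = 0.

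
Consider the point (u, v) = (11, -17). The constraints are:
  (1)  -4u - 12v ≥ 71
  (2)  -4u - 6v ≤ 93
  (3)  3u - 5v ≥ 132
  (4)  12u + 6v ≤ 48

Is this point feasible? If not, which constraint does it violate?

not feasible — violates (3)

Constraint (3): 3u - 5v = 118, which is not ≥ 132. All other constraints are satisfied.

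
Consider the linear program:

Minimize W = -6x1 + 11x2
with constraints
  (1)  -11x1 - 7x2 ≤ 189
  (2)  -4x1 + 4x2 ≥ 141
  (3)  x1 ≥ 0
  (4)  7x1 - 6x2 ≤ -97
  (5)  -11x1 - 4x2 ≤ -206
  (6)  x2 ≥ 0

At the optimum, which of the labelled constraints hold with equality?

(2) and (5)

Feasible corners and W = -6x1 + 11x2:
  (229/2, 599/4) → W = 3841/4
  (13/3, 475/12) → W = 4913/12
  (0, 103/2) → W = 1133/2
The feasible region is unbounded (it extends along (0, 1), (6, 7)), but W strictly increases along every unbounded feasible direction, so there is no improving ray and the minimum is attained at a vertex.

The minimum is at (13/3, 475/12). Substituting into each constraint, equality holds for (2) and (5); the remaining constraints have slack.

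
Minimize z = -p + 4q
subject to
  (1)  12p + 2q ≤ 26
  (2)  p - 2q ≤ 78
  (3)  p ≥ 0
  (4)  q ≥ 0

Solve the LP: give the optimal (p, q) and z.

p = 13/6, q = 0, minimum z = -13/6

Vertices and z = -p + 4q:
  (0, 13) → z = 52
  (13/6, 0) → z = -13/6
  (0, 0) → z = 0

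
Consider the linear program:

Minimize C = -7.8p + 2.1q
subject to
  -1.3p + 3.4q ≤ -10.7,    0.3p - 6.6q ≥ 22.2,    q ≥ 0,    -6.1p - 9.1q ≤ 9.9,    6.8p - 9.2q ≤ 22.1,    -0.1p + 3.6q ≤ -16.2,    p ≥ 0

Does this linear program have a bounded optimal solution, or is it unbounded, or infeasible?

infeasible

The boundaries q = 0 and -0.1p + 3.6q = -16.2 meet at (162, 0), but that point violates 6.8p - 9.2q ≤ 22.1. Every candidate vertex is excluded by some other constraint, so the feasible region is empty.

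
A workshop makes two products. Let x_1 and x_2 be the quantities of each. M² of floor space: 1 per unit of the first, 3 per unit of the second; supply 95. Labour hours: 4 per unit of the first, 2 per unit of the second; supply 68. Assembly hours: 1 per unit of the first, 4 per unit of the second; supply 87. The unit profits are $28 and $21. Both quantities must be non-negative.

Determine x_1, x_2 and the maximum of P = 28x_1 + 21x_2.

x_1 = 7, x_2 = 20, maximum P = 616

Vertices and P = 28x_1 + 21x_2:
  (0, 0) → P = 0
  (0, 87/4) → P = 1827/4
  (17, 0) → P = 476
  (7, 20) → P = 616

The optimum lies where 4x_1 + 2x_2 = 68 and x_1 + 4x_2 = 87.
Solving simultaneously gives x_1 = 7, x_2 = 20.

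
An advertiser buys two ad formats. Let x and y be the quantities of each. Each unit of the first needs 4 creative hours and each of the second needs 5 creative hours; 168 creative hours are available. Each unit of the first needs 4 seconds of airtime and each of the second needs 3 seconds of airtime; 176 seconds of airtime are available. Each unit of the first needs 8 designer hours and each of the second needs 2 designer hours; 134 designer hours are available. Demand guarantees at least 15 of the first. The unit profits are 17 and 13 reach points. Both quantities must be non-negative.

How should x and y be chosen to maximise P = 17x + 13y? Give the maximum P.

x = 15, y = 7, maximum P = 346

Extreme points and P = 17x + 13y:
  (67/4, 0) → P = 1139/4
  (15, 0) → P = 255
  (15, 7) → P = 346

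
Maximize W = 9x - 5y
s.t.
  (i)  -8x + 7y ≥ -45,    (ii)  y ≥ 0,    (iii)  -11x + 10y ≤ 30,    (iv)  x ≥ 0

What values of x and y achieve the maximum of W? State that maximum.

Vertices and W = 9x - 5y:
  (45/8, 0) → W = 405/8
  (220, 245) → W = 755
  (0, 0) → W = 0
  (0, 3) → W = -15

x = 220, y = 245, maximum W = 755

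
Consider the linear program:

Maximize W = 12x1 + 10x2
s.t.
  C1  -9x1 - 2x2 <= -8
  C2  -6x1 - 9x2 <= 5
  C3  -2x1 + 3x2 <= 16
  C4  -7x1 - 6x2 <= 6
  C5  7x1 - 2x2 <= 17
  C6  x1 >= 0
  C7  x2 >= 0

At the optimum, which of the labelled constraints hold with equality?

Feasible corners and W = 12x1 + 10x2:
  (0, 4) → W = 40
  (8/9, 0) → W = 32/3
  (83/17, 146/17) → W = 2456/17
  (0, 16/3) → W = 160/3
  (17/7, 0) → W = 204/7

The maximum is at (83/17, 146/17). Substituting into each constraint, equality holds for C3 and C5; the remaining constraints have slack.

C3 and C5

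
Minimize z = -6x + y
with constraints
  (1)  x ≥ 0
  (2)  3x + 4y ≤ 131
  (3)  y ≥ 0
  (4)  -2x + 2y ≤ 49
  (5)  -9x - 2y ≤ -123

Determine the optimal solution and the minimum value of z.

x = 131/3, y = 0, minimum z = -262

Vertices and z = -6x + y:
  (131/3, 0) → z = -262
  (23/3, 27) → z = -19
  (41/3, 0) → z = -82

At the optimal vertex, 3x + 4y = 131 and y = 0.
Solving simultaneously gives x = 131/3, y = 0.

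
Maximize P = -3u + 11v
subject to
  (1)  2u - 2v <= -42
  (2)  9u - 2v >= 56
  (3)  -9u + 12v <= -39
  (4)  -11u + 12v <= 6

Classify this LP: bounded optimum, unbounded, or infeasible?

infeasible

The boundaries 2u - 2v = -42 and -11u + 12v = 6 meet at (-246, -225), but that point violates 9u - 2v ≥ 56. Every candidate vertex is excluded by some other constraint, so the feasible region is empty.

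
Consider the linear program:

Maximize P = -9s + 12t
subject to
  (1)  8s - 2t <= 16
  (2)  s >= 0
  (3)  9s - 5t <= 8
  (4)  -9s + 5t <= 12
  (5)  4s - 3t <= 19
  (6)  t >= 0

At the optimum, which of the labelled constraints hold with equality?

Corner points and P = -9s + 12t:
  (32/11, 40/11) → P = 192/11
  (52/11, 120/11) → P = 972/11
  (0, 12/5) → P = 144/5
  (0, 0) → P = 0
  (8/9, 0) → P = -8

The maximum is at (52/11, 120/11). Substituting into each constraint, equality holds for (1) and (4); the remaining constraints have slack.

(1) and (4)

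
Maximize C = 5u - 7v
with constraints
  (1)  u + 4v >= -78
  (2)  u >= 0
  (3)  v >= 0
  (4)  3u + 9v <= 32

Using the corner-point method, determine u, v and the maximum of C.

Extreme points and C = 5u - 7v:
  (0, 0) → C = 0
  (0, 32/9) → C = -224/9
  (32/3, 0) → C = 160/3

The optimum lies where v = 0 and 3u + 9v = 32.
Solving simultaneously gives u = 32/3, v = 0.

u = 32/3, v = 0, maximum C = 160/3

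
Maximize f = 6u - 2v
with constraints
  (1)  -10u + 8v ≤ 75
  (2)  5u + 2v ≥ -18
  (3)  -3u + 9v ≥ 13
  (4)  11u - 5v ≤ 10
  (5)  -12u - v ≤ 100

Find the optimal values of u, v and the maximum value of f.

u = 455/38, v = 925/38, maximum f = 440/19

Feasible corners and f = 6u - 2v:
  (-49/10, 13/4) → f = -359/10
  (455/38, 925/38) → f = 440/19
  (-188/51, 11/51) → f = -1150/51
  (155/84, 173/84) → f = 146/21

At the optimal vertex, -10u + 8v = 75 and 11u - 5v = 10.
Solving simultaneously gives u = 455/38, v = 925/38.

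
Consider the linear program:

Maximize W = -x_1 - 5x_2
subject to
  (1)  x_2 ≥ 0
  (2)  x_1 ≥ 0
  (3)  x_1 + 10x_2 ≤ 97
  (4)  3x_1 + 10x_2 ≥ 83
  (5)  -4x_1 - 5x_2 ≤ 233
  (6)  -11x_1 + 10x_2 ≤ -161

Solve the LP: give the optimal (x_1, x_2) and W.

x_1 = 83/3, x_2 = 0, maximum W = -83/3

The binding constraints are x_2 = 0 and 3x_1 + 10x_2 = 83.
Solving simultaneously gives x_1 = 83/3, x_2 = 0.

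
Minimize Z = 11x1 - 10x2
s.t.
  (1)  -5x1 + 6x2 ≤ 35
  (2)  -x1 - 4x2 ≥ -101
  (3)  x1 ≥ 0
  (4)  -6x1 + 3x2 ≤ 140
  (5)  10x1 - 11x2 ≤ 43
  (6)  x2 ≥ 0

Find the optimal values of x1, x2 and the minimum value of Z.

Vertices and Z = 11x1 - 10x2:
  (233/13, 270/13) → Z = -137/13
  (0, 35/6) → Z = -175/3
  (1283/51, 967/51) → Z = 1481/17
  (0, 0) → Z = 0
  (43/10, 0) → Z = 473/10

The optimum lies where -5x1 + 6x2 = 35 and x1 = 0.
Solving simultaneously gives x1 = 0, x2 = 35/6.

x1 = 0, x2 = 35/6, minimum Z = -175/3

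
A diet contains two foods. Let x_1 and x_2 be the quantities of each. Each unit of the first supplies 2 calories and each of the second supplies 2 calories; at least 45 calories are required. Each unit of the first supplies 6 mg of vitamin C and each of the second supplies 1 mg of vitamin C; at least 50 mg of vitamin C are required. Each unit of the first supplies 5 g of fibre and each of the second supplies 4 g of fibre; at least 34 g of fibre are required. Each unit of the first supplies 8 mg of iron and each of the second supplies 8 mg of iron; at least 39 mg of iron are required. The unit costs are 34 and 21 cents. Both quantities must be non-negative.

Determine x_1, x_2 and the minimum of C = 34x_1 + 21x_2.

Corner points and C = 34x_1 + 21x_2:
  (0, 50) → C = 1050
  (45/2, 0) → C = 765
  (11/2, 17) → C = 544
The feasible region is unbounded (it extends along (0, 1), (1, 0)), but C strictly increases along every unbounded feasible direction, so there is no improving ray and the minimum is attained at a vertex.

At the optimal vertex, 2x_1 + 2x_2 = 45 and 6x_1 + x_2 = 50.
Solving simultaneously gives x_1 = 11/2, x_2 = 17.

x_1 = 11/2, x_2 = 17, minimum C = 544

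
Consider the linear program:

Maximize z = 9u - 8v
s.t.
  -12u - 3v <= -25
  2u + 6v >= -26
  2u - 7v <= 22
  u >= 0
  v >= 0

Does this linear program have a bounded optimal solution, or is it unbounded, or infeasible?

From the feasible point (0, 25/3), moving in the direction (7, 2) keeps every constraint satisfied while z increases without bound.

unbounded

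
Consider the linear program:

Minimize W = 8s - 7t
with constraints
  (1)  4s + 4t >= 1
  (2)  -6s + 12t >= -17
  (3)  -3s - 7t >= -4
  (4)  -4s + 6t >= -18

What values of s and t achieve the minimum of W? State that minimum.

s = -9/16, t = 13/16, minimum W = -163/16

Corner points and W = 8s - 7t:
  (10/9, -31/36) → W = 179/12
  (-9/16, 13/16) → W = -163/16
  (167/78, -9/26) → W = 1525/78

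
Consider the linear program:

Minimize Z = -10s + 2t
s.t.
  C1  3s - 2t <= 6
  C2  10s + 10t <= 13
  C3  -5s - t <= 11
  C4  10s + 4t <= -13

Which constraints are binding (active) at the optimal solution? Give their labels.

C1 and C4

Vertices and Z = -10s + 2t:
  (-16/13, -63/13) → Z = 34/13
  (-1/16, -99/32) → Z = -89/16
  (-123/40, 35/8) → Z = 79/2
  (-91/30, 13/3) → Z = 39

The minimum is at (-1/16, -99/32). Substituting into each constraint, equality holds for C1 and C4; the remaining constraints have slack.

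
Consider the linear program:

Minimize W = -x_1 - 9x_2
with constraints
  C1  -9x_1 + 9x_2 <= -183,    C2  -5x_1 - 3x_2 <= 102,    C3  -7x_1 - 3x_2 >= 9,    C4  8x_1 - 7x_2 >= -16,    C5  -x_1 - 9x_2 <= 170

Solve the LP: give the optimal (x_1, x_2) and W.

Extreme points and W = -x_1 - 9x_2:
  (26/5, -227/15) → W = 131
  (13/10, -571/30) → W = 170
  (143/20, -1181/60) → W = 170

x_1 = 26/5, x_2 = -227/15, minimum W = 131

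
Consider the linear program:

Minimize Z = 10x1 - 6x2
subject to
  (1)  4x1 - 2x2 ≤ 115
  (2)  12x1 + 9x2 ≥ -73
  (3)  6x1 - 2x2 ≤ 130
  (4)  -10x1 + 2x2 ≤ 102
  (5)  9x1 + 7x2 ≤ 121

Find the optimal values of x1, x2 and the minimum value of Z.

x1 = -59/11, x2 = 266/11, minimum Z = -2186/11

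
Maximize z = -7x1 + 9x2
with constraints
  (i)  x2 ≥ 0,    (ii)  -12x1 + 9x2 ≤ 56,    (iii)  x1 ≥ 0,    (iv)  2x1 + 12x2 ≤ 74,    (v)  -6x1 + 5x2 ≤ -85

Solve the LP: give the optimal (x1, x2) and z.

Feasible corners and z = -7x1 + 9x2:
  (37, 0) → z = -259
  (85/6, 0) → z = -595/6
  (695/41, 137/41) → z = -3632/41

At the optimal vertex, 2x1 + 12x2 = 74 and -6x1 + 5x2 = -85.
Solving simultaneously gives x1 = 695/41, x2 = 137/41.

x1 = 695/41, x2 = 137/41, maximum z = -3632/41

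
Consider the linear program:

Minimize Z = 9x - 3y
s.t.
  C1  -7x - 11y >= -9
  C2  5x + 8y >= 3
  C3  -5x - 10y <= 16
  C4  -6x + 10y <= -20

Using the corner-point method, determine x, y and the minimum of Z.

x = 95/49, y = -41/49, minimum Z = 978/49

Extreme points and Z = 9x - 3y:
  (266/15, -157/15) → Z = 191
  (155/68, -43/68) → Z = 381/17
  (79/5, -19/2) → Z = 1707/10
  (95/49, -41/49) → Z = 978/49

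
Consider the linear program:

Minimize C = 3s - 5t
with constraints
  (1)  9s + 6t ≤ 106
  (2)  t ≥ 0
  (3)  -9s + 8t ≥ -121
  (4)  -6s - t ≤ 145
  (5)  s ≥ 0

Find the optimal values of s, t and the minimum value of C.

s = 0, t = 53/3, minimum C = -265/3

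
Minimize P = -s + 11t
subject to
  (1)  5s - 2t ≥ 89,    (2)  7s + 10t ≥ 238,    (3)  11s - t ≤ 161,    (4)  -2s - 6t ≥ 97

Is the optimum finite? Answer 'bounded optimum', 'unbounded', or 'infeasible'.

The boundaries 5s - 2t = 89 and -2s - 6t = 97 meet at (10, -39/2), but that point violates 7s + 10t ≥ 238. Every candidate vertex is excluded by some other constraint, so the feasible region is empty.

infeasible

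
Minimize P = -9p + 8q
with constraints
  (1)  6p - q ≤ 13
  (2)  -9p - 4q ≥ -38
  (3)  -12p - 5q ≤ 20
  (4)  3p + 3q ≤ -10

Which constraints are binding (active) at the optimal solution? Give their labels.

Feasible corners and P = -9p + 8q:
  (15/14, -46/7) → P = -871/14
  (29/21, -33/7) → P = -351/7
  (-10/21, -20/7) → P = -130/7

The minimum is at (15/14, -46/7). Substituting into each constraint, equality holds for (1) and (3); the remaining constraints have slack.

(1) and (3)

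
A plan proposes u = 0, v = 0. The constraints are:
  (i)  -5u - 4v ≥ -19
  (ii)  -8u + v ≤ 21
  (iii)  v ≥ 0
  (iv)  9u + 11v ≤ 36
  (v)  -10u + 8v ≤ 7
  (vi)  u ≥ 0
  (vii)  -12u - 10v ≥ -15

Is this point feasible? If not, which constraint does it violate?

(i): 0 ≥ -19 ✓
(ii): 0 ≤ 21 ✓
(iii): 0 ≥ 0 ✓
(iv): 0 ≤ 36 ✓
(v): 0 ≤ 7 ✓
(vi): 0 ≥ 0 ✓
(vii): 0 ≥ -15 ✓

feasible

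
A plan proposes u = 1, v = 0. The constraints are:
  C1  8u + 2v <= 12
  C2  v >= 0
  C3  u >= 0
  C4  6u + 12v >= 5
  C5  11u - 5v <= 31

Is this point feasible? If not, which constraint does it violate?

feasible

C1: 8 ≤ 12 ✓
C2: 0 ≥ 0 ✓
C3: 1 ≥ 0 ✓
C4: 6 ≥ 5 ✓
C5: 11 ≤ 31 ✓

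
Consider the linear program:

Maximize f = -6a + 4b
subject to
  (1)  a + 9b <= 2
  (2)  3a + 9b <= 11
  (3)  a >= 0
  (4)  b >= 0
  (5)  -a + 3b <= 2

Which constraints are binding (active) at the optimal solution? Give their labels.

(1) and (3)

Vertices and f = -6a + 4b:
  (0, 2/9) → f = 8/9
  (2, 0) → f = -12
  (0, 0) → f = 0

The maximum is at (0, 2/9). Substituting into each constraint, equality holds for (1) and (3); the remaining constraints have slack.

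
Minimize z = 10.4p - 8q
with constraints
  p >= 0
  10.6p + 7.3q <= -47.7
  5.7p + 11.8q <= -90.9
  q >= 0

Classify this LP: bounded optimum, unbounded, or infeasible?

infeasible

The boundaries p = 0 and 5.7p + 11.8q = -90.9 meet at (0, -909/118), but that point violates q ≥ 0. Every candidate vertex is excluded by some other constraint, so the feasible region is empty.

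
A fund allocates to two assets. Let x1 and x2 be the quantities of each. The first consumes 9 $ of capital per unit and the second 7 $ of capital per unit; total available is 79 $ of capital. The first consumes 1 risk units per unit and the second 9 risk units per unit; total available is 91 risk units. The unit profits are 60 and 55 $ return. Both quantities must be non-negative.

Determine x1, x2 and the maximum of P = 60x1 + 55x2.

Corner points and P = 60x1 + 55x2:
  (0, 0) → P = 0
  (0, 91/9) → P = 5005/9
  (79/9, 0) → P = 1580/3
  (1, 10) → P = 610

At the optimal vertex, 9x1 + 7x2 = 79 and x1 + 9x2 = 91.
Solving simultaneously gives x1 = 1, x2 = 10.

x1 = 1, x2 = 10, maximum P = 610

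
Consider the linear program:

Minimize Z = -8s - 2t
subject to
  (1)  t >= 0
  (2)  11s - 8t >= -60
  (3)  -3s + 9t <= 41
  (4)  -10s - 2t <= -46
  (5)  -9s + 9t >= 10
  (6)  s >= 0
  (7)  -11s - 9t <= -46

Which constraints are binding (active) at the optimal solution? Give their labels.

(3) and (5)

Feasible corners and Z = -8s - 2t:
  (83/24, 137/24) → Z = -469/12
  (31/6, 113/18) → Z = -485/9
  (197/54, 257/54) → Z = -1045/27

The minimum is at (31/6, 113/18). Substituting into each constraint, equality holds for (3) and (5); the remaining constraints have slack.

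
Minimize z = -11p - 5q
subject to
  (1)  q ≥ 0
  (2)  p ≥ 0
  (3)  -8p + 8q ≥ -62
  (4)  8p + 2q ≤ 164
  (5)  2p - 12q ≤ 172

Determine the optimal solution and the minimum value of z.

p = 0, q = 82, minimum z = -410

Extreme points and z = -11p - 5q:
  (0, 0) → z = 0
  (31/4, 0) → z = -341/4
  (0, 82) → z = -410
  (359/20, 51/5) → z = -4969/20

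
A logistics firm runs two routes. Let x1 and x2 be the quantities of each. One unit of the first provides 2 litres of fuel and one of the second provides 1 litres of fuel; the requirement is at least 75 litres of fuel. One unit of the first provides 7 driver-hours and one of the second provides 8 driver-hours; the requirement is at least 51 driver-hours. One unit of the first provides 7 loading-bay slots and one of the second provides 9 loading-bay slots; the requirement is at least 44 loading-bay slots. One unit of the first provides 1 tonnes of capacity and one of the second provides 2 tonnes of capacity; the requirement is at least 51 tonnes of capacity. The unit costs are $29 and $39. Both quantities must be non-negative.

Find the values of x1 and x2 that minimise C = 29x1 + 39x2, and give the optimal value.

Vertices and C = 29x1 + 39x2:
  (0, 75) → C = 2925
  (51, 0) → C = 1479
  (33, 9) → C = 1308
The feasible region is unbounded (it extends along (0, 1), (1, 0)), but C strictly increases along every unbounded feasible direction, so there is no improving ray and the minimum is attained at a vertex.

At the optimal vertex, 2x1 + x2 = 75 and x1 + 2x2 = 51.
Solving simultaneously gives x1 = 33, x2 = 9.

x1 = 33, x2 = 9, minimum C = 1308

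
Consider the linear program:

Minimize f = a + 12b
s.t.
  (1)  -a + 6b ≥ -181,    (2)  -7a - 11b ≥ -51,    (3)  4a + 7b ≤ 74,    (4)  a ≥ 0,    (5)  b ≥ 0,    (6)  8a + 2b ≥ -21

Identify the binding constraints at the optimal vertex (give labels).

(4) and (5)

Vertices and f = a + 12b:
  (0, 51/11) → f = 612/11
  (51/7, 0) → f = 51/7
  (0, 0) → f = 0

The minimum is at (0, 0). Substituting into each constraint, equality holds for (4) and (5); the remaining constraints have slack.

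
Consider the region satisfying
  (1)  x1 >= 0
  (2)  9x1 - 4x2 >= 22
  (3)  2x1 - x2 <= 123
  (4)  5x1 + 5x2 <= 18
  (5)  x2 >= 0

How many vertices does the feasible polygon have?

Pairwise boundary intersections that survive every other constraint:
  (14/5, 4/5)
  (22/9, 0)
  (18/5, 0)

3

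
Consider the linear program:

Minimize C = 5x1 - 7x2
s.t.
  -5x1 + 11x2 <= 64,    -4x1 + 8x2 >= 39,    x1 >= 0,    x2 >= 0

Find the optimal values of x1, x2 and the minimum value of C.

Feasible corners and C = 5x1 - 7x2:
  (83/4, 61/4) → C = -3
  (0, 64/11) → C = -448/11
  (0, 39/8) → C = -273/8

At the optimal vertex, -5x1 + 11x2 = 64 and x1 = 0.
Solving simultaneously gives x1 = 0, x2 = 64/11.

x1 = 0, x2 = 64/11, minimum C = -448/11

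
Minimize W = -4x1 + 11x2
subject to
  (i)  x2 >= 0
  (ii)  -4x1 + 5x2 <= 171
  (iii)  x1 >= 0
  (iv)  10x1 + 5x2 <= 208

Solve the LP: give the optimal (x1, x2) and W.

Corner points and W = -4x1 + 11x2:
  (0, 0) → W = 0
  (104/5, 0) → W = -416/5
  (0, 171/5) → W = 1881/5
  (37/14, 1271/35) → W = 13611/35

The binding constraints are x2 = 0 and 10x1 + 5x2 = 208.
Solving simultaneously gives x1 = 104/5, x2 = 0.

x1 = 104/5, x2 = 0, minimum W = -416/5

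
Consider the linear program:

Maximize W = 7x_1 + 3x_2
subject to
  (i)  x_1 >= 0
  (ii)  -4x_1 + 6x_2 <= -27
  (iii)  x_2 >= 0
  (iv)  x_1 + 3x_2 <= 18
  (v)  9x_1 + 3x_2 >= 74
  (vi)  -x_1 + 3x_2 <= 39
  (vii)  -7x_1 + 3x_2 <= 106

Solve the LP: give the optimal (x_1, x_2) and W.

x_1 = 18, x_2 = 0, maximum W = 126

Corner points and W = 7x_1 + 3x_2:
  (21/2, 5/2) → W = 81
  (175/22, 53/66) → W = 639/11
  (18, 0) → W = 126
  (74/9, 0) → W = 518/9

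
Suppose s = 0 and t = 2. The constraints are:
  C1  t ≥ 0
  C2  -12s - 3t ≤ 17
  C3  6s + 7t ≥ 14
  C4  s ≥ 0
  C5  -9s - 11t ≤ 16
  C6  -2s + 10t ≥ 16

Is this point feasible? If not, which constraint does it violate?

C1: 2 ≥ 0 ✓
C2: -6 ≤ 17 ✓
C3: 14 ≥ 14 ✓
C4: 0 ≥ 0 ✓
C5: -22 ≤ 16 ✓
C6: 20 ≥ 16 ✓

feasible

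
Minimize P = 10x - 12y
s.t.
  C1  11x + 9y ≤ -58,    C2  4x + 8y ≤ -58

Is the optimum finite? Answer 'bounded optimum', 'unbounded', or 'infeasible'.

unbounded

From the feasible point (29/26, -203/26), moving in the direction (-8, 4) keeps every constraint satisfied while P decreases without bound.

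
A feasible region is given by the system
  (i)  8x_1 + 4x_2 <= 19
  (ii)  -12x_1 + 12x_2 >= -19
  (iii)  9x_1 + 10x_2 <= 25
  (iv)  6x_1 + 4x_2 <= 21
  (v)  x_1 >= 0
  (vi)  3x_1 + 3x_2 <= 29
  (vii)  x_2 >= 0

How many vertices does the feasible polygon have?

Of the 21 pairwise boundary intersections, those satisfying every inequality are:
  (19/9, 19/36)
  (45/22, 29/44)
  (19/12, 0)
  (0, 5/2)
  (0, 0)

5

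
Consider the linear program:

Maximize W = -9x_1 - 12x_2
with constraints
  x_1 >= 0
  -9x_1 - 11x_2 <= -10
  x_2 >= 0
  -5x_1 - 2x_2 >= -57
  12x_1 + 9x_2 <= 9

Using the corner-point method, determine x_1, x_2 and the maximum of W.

At the optimal vertex, -9x_1 - 11x_2 = -10 and 12x_1 + 9x_2 = 9.
Solving simultaneously gives x_1 = 3/17, x_2 = 13/17.

x_1 = 3/17, x_2 = 13/17, maximum W = -183/17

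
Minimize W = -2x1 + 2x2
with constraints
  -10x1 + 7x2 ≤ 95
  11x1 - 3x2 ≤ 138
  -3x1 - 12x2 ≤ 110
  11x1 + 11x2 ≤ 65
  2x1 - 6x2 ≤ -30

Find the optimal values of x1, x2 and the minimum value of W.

Vertices and W = -2x1 + 2x2:
  (-590/187, 1695/187) → W = 4570/187
  (-180/23, 55/23) → W = 470/23
  (15/22, 115/22) → W = 100/11

At the optimal vertex, 11x1 + 11x2 = 65 and 2x1 - 6x2 = -30.
Solving simultaneously gives x1 = 15/22, x2 = 115/22.

x1 = 15/22, x2 = 115/22, minimum W = 100/11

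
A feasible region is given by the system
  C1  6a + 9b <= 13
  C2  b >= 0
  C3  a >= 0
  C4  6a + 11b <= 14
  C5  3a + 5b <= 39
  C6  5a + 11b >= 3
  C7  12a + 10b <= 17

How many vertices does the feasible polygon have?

5

Intersecting each pair of boundary lines and keeping only the points that satisfy every inequality leaves:
  (3/5, 0)
  (17/12, 0)
  (0, 14/11)
  (0, 3/11)
  (47/72, 11/12)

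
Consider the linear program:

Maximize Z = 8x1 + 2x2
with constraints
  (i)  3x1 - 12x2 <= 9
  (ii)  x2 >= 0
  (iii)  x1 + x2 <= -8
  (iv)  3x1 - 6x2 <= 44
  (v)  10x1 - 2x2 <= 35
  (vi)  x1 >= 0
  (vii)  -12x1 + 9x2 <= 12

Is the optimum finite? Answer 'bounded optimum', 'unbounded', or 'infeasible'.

The boundaries 3x1 - 12x2 = 9 and x2 = 0 meet at (3, 0), but that point violates x1 + x2 ≤ -8. Every candidate vertex is excluded by some other constraint, so the feasible region is empty.

infeasible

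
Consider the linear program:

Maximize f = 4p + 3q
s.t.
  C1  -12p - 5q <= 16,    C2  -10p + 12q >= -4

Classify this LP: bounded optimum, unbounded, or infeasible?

From the feasible point (-86/97, -104/97), moving in the direction (12, 10) keeps every constraint satisfied while f increases without bound.

unbounded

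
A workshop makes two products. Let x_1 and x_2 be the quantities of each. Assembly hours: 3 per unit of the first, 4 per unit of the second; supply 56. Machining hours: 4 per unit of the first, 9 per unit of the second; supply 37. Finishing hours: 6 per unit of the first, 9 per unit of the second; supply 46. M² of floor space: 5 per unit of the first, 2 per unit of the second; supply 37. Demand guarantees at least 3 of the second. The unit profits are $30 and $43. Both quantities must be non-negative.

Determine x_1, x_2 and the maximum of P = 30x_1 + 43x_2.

x_1 = 5/2, x_2 = 3, maximum P = 204

Extreme points and P = 30x_1 + 43x_2:
  (0, 37/9) → P = 1591/9
  (0, 3) → P = 129
  (5/2, 3) → P = 204

The optimum lies where 4x_1 + 9x_2 = 37 and x_2 = 3.
Solving simultaneously gives x_1 = 5/2, x_2 = 3.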